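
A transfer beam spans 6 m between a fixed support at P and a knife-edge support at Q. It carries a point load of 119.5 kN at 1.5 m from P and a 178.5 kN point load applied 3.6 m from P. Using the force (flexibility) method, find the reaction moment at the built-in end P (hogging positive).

Choose R_Q as the redundant. The primary structure is the cantilever fixed at P.
Free-end deflection of the primary structure under the applied loading (downward +):
  point load 119.5 at a = 1.5: Pa²(3L − a)/(6EI) = 739.4/EI
  point load 178.5 at a = 3.6: Pa²(3L − a)/(6EI) = 5552/EI
  δ_0 = 6291/EI
Tip deflection under a unit load at Q: L³/(3EI) = 72/EI.
The prop prevents deflection at Q: R_Q = δ_0/δ_{QQ} = 6291/72 = 87.38 kN.
Moment equilibrium about P: M_P = Σ(load moments about P) − R_Q·L = 821.9 − 87.38×6 = 297.6 kN·m.

M_P = 297.6 kN·m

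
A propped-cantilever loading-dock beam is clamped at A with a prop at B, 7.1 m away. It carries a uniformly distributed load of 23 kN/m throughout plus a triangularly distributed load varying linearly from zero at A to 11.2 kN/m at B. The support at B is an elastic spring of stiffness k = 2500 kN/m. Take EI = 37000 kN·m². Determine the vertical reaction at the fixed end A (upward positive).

Take the reaction at B as the redundant and release it; the primary structure is a cantilever fixed at A.
Primary-structure tip deflection at B by superposition:
  UDL 23: wL⁴/(8EI) = 7306/EI
  triangular load, peak 11.2 at the free end: 11w₀L⁴/(120EI) = 2609/EI
  δ_0 = 9915/EI
Tip deflection under a unit load at B: L³/(3EI) = 119.3/EI.
With EI = 37000 kN·m²: δ_0 = 0.26797 m and δ_{BB} = 0.003224 m/kN.
Compatibility — the spring shortens by R_B/k under the reaction it provides: δ_0 − R_B·δ_{BB} = R_B/k. With 1/k = 0.0004 m/kN, R_B = δ_0 / (δ_{BB} + 1/k) = 0.26797 / (0.003224 + 0.0004) = 73.93 kN.
Vertical equilibrium: R_A = ΣP − R_B = 203.1 − 73.93 = 129.1 kN.

R_A = 129.1 kN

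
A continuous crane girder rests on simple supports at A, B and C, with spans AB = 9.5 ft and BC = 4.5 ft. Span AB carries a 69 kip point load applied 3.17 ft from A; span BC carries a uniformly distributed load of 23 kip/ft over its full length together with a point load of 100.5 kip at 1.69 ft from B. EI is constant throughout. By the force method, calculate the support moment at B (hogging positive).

Take M_B as the redundant. Released structure: two simple spans AB and BC with a hinge at B.
Rotations at B on the released spans (each span's end-slope, ×1/EI):
  span AB: point load 69 at a = 3.17: Pab(L + a)/(6LEI) = 307.8/EI
  span BC: UDL 23: wL³/(24EI) = 87.33/EI
  span BC: point load 100.5 at a = 1.69: Pab(L + b)/(6LEI) = 129.2/EI
  relative rotation θ_0 = (307.8 + 216.5)/EI = 524.3/EI
A unit hogging moment at B produces rotation L₁/(3EI) + L₂/(3EI) = 4.667/EI.
Slope continuity at B: θ_0 = M_B·4.667/EI, so M_B = 524.3/4.667 = 112.4 kip·ft (hogging).

M_B = 112.4 kip·ft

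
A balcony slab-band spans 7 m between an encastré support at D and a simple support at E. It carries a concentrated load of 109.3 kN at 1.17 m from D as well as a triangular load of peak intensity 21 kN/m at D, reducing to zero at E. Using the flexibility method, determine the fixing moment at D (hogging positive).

Remove the prop at E; the released (primary) structure is a cantilever built in at D.
Deflection at E on the released cantilever, summing each load's contribution:
  point load 109.3 at a = 1.17: Pa²(3L − a)/(6EI) = 494.5/EI
  triangular load, peak 21 at the fixed end: w₀L⁴/(30EI) = 1681/EI
  δ_0 = 2175/EI
Flexibility coefficient — unit upward force at E: δ_{EE} = L³/(3EI) = 114.3/EI.
Compatibility at E: δ_0 − R_E·δ_{EE} = 0, so R_E = 2175/114.3 = 19.03 kN.
Moment equilibrium about D: M_D = Σ(load moments about D) − R_E·L = 299.4 − 19.03×7 = 166.2 kN·m.

M_D = 166.2 kN·m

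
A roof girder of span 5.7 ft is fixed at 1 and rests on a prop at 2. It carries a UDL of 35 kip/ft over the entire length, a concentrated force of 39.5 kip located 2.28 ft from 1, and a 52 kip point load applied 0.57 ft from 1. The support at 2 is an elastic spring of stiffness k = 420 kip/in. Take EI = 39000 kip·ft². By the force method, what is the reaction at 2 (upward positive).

R_2 = 74.45 kip

Release the roller at 2. Primary structure: cantilever fixed at 1.
Downward deflection at the released point 2 due to the loads:
  UDL 35: wL⁴/(8EI) = 4618/EI
  point load 39.5 at a = 2.28: Pa²(3L − a)/(6EI) = 507.2/EI
  point load 52 at a = 0.57: Pa²(3L − a)/(6EI) = 46.55/EI
  δ_0 = 5172/EI
Tip deflection under a unit load at 2: L³/(3EI) = 61.73/EI.
With EI = 39000 kip·ft²: δ_0 = 0.13261 ft and δ_{22} = 0.001583 ft/kip.
Compatibility — the spring shortens by R_2/k under the reaction it provides: δ_0 − R_2·δ_{22} = R_2/k. With 1/k = 1/(420×12) ft/kip = 0.000198 ft/kip, R_2 = δ_0 / (δ_{22} + 1/k) = 0.13261 / (0.001583 + 0.000198) = 74.45 kip.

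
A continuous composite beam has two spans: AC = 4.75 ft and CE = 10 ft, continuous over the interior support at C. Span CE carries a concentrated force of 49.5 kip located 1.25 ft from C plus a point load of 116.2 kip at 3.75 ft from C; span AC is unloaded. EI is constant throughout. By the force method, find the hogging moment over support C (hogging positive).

M_C = 184.4 kip·ft

Release continuity at C by inserting a hinge; the redundant is the internal moment M_C. The primary structure is two simply-supported spans AC and CE.
End slopes at the hinge C, treating each span as simply supported:
  span CE: point load 49.5 at a = 1.25: Pab(L + b)/(6LEI) = 169.2/EI
  span CE: point load 116.2 at a = 3.75: Pab(L + b)/(6LEI) = 737.6/EI
  relative rotation θ_0 = (0 + 906.8)/EI = 906.8/EI
A unit hogging moment at C produces rotation L₁/(3EI) + L₂/(3EI) = 4.917/EI.
Compatibility: M_C·(L₁+L₂)/(3EI) = θ_0, giving M_C = 184.4 kip·ft (hogging).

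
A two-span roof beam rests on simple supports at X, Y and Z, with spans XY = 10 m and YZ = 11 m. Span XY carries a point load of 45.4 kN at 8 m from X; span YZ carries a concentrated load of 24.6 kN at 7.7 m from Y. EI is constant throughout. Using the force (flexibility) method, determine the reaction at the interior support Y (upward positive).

R_Y = 53.34 kN

Insert a hinge at Y; M_Y is the redundant, and each span becomes simply supported.
Rotations at Y on the released spans (each span's end-slope, ×1/EI):
  span XY: point load 45.4 at a = 8: Pab(L + a)/(6LEI) = 217.9/EI
  span YZ: point load 24.6 at a = 7.7: Pab(L + b)/(6LEI) = 135.4/EI
  relative rotation θ_0 = (217.9 + 135.4)/EI = 353.4/EI
A unit hogging moment at Y produces rotation L₁/(3EI) + L₂/(3EI) = 7/EI.
Slope continuity at Y: θ_0 = M_Y·7/EI, so M_Y = 353.4/7 = 50.48 kN·m (hogging).
Span XY, ΣM about X with M_Y applied at Y: R_Y^{XY}·10 = 363.2 + 50.48, so R_Y^{XY} = 41.37 kN and R_X = 45.4 − 41.37 = 4.032 kN.
Span YZ, ΣM about Z: R_Y^{YZ}·11 = 81.18 + 50.48, so R_Y^{YZ} = 11.97 kN and R_Z = 24.6 − 11.97 = 12.63 kN.
R_Y = 41.37 + 11.97 = 53.34 kN.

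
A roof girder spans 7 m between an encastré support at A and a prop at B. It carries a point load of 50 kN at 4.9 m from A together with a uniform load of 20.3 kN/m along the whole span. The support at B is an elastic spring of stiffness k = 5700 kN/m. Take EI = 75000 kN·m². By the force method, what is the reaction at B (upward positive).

Remove the prop at B; the released (primary) structure is a cantilever built in at A.
Primary-structure tip deflection at B by superposition:
  point load 50 at a = 4.9: Pa²(3L − a)/(6EI) = 3221/EI
  UDL 20.3: wL⁴/(8EI) = 6093/EI
  δ_0 = 9314/EI
Flexibility coefficient — unit upward force at B: δ_{BB} = L³/(3EI) = 114.3/EI.
With EI = 75000 kN·m²: δ_0 = 0.12419 m and δ_{BB} = 0.001524 m/kN.
Compatibility — the spring shortens by R_B/k under the reaction it provides: δ_0 − R_B·δ_{BB} = R_B/k. With 1/k = 0.000175 m/kN, R_B = δ_0 / (δ_{BB} + 1/k) = 0.12419 / (0.001524 + 0.000175) = 73.06 kN.

R_B = 73.06 kN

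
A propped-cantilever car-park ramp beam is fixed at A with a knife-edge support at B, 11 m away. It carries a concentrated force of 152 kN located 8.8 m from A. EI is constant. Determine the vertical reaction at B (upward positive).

R_B = 107 kN

Take the reaction at B as the redundant and release it; the primary structure is a cantilever fixed at A.
Deflection at B on the released cantilever, summing each load's contribution:
  point load 152 at a = 8.8: Pa²(3L − a)/(6EI) = 47476/EI
Tip deflection under a unit load at B: L³/(3EI) = 443.7/EI.
The prop prevents deflection at B: R_B = δ_0/δ_{BB} = 47476/443.7 = 107 kN.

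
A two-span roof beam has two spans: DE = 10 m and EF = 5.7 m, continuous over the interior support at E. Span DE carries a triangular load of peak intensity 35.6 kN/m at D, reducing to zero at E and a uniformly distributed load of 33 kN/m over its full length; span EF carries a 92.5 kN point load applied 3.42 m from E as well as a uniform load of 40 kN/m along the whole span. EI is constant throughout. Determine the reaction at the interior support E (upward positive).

R_E = 509.2 kN

Release continuity at E by inserting a hinge; the redundant is the internal moment M_E. The primary structure is two simply-supported spans DE and EF.
End slopes at the hinge E, treating each span as simply supported:
  span DE: triangular load, peak 35.6: 7w₀L³/(360EI) = 692.2/EI
  span DE: UDL 33: wL³/(24EI) = 1375/EI
  span EF: point load 92.5 at a = 3.42: Pab(L + b)/(6LEI) = 168.3/EI
  span EF: UDL 40: wL³/(24EI) = 308.7/EI
  relative rotation θ_0 = (2067 + 477)/EI = 2544/EI
A unit hogging moment at E produces rotation L₁/(3EI) + L₂/(3EI) = 5.233/EI.
Slope continuity at E: θ_0 = M_E·5.233/EI, so M_E = 2544/5.233 = 486.1 kN·m (hogging).
Span DE, ΣM about D with M_E applied at E: R_E^{DE}·10 = 2243 + 486.1, so R_E^{DE} = 272.9 kN and R_D = 508 − 272.9 = 235.1 kN.
Span EF, ΣM about F: R_E^{EF}·5.7 = 860.7 + 486.1, so R_E^{EF} = 236.3 kN and R_F = 320.5 − 236.3 = 84.21 kN.
R_E = 272.9 + 236.3 = 509.2 kN.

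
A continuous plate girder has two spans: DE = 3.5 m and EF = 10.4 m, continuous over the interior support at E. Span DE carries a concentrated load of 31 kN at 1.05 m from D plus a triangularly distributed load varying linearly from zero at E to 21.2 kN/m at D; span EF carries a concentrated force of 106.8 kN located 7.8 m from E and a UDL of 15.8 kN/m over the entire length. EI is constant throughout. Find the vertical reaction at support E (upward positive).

Insert a hinge at E; M_E is the redundant, and each span becomes simply supported.
Rotations at E on the released spans (each span's end-slope, ×1/EI):
  span DE: point load 31 at a = 1.05: Pab(L + a)/(6LEI) = 17.28/EI
  span DE: triangular load, peak 21.2: 7w₀L³/(360EI) = 17.67/EI
  span EF: point load 106.8 at a = 7.8: Pab(L + b)/(6LEI) = 451.2/EI
  span EF: UDL 15.8: wL³/(24EI) = 740.5/EI
  relative rotation θ_0 = (34.95 + 1192)/EI = 1227/EI
A unit hogging moment at E produces rotation L₁/(3EI) + L₂/(3EI) = 4.633/EI.
Slope continuity at E: θ_0 = M_E·4.633/EI, so M_E = 1227/4.633 = 264.8 kN·m (hogging).
Span DE, ΣM about D with M_E applied at E: R_E^{DE}·3.5 = 75.83 + 264.8, so R_E^{DE} = 97.31 kN and R_D = 68.1 − 97.31 = -29.21 kN.
Span EF, ΣM about F: R_E^{EF}·10.4 = 1132 + 264.8, so R_E^{EF} = 134.3 kN and R_F = 271.1 − 134.3 = 136.8 kN.
R_E = 97.31 + 134.3 = 231.6 kN.

R_E = 231.6 kN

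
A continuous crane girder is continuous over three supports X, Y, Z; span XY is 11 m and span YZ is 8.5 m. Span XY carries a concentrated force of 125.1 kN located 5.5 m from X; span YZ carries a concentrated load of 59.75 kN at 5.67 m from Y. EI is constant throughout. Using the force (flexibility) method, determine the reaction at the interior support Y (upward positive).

Take M_Y as the redundant. Released structure: two simple spans XY and YZ with a hinge at Y.
End slopes at the hinge Y, treating each span as simply supported:
  span XY: point load 125.1 at a = 5.5: Pab(L + a)/(6LEI) = 946.1/EI
  span YZ: point load 59.75 at a = 5.67: Pab(L + b)/(6LEI) = 213/EI
  relative rotation θ_0 = (946.1 + 213)/EI = 1159/EI
A unit hogging moment at Y produces rotation L₁/(3EI) + L₂/(3EI) = 6.5/EI.
Compatibility: M_Y·(L₁+L₂)/(3EI) = θ_0, giving M_Y = 178.3 kN·m (hogging).
Span XY, ΣM about X with M_Y applied at Y: R_Y^{XY}·11 = 688 + 178.3, so R_Y^{XY} = 78.76 kN and R_X = 125.1 − 78.76 = 46.34 kN.
Span YZ, ΣM about Z: R_Y^{YZ}·8.5 = 169.1 + 178.3, so R_Y^{YZ} = 40.87 kN and R_Z = 59.75 − 40.87 = 18.88 kN.
R_Y = 78.76 + 40.87 = 119.6 kN.

R_Y = 119.6 kN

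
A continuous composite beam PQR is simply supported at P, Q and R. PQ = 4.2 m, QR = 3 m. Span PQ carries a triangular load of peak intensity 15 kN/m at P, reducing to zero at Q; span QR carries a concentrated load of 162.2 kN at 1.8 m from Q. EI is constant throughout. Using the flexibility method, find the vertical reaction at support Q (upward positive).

Release continuity at Q by inserting a hinge; the redundant is the internal moment M_Q. The primary structure is two simply-supported spans PQ and QR.
Rotations at Q on the released spans (each span's end-slope, ×1/EI):
  span PQ: triangular load, peak 15: 7w₀L³/(360EI) = 21.61/EI
  span QR: point load 162.2 at a = 1.8: Pab(L + b)/(6LEI) = 81.75/EI
  relative rotation θ_0 = (21.61 + 81.75)/EI = 103.4/EI
A unit hogging moment at Q produces rotation L₁/(3EI) + L₂/(3EI) = 2.4/EI.
Slope continuity at Q: θ_0 = M_Q·2.4/EI, so M_Q = 103.4/2.4 = 43.07 kN·m (hogging).
Span PQ, ΣM about P with M_Q applied at Q: R_Q^{PQ}·4.2 = 44.1 + 43.07, so R_Q^{PQ} = 20.75 kN and R_P = 31.5 − 20.75 = 10.75 kN.
Span QR, ΣM about R: R_Q^{QR}·3 = 194.6 + 43.07, so R_Q^{QR} = 79.24 kN and R_R = 162.2 − 79.24 = 82.96 kN.
R_Q = 20.75 + 79.24 = 99.99 kN.

R_Q = 99.99 kN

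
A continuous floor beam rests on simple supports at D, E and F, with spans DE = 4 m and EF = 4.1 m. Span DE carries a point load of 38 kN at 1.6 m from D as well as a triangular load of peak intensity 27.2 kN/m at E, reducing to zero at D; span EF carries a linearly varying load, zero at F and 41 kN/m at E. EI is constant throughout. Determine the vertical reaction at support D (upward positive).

R_D = 28.38 kN

Release continuity at E by inserting a hinge; the redundant is the internal moment M_E. The primary structure is two simply-supported spans DE and EF.
Rotations at E on the released spans (each span's end-slope, ×1/EI):
  span DE: point load 38 at a = 1.6: Pab(L + a)/(6LEI) = 34.05/EI
  span DE: triangular load, peak 27.2: w₀L³/(45EI) = 38.68/EI
  span EF: triangular load, peak 41: w₀L³/(45EI) = 62.79/EI
  relative rotation θ_0 = (72.73 + 62.79)/EI = 135.5/EI
A unit hogging moment at E produces rotation L₁/(3EI) + L₂/(3EI) = 2.7/EI.
Slope continuity at E: θ_0 = M_E·2.7/EI, so M_E = 135.5/2.7 = 50.2 kN·m (hogging).
Span DE, ΣM about D with M_E applied at E: R_E^{DE}·4 = 205.9 + 50.2, so R_E^{DE} = 64.02 kN and R_D = 92.4 − 64.02 = 28.38 kN.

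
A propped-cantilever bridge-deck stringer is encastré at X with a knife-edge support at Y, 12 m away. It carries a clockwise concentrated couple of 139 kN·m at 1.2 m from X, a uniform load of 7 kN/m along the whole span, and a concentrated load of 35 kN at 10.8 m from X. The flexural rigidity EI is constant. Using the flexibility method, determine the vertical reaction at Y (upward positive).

Choose R_Y as the redundant. The primary structure is the cantilever fixed at X.
Free-end deflection of the primary structure under the applied loading (downward +):
  clockwise couple 139 at a = 1.2: M₀a(2L − a)/(2EI) = 1902/EI
  UDL 7: wL⁴/(8EI) = 18144/EI
  point load 35 at a = 10.8: Pa²(3L − a)/(6EI) = 17146/EI
  δ_0 = 37192/EI
Flexibility coefficient — unit upward force at Y: δ_{YY} = L³/(3EI) = 576/EI.
Compatibility at Y: δ_0 − R_Y·δ_{YY} = 0, so R_Y = 37192/576 = 64.57 kN.

R_Y = 64.57 kN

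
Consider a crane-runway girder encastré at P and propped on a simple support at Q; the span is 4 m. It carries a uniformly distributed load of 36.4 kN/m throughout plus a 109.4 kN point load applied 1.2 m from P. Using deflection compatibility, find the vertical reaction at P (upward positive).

Remove the prop at Q; the released (primary) structure is a cantilever built in at P.
Downward deflection at the released point Q due to the loads:
  UDL 36.4: wL⁴/(8EI) = 1165/EI
  point load 109.4 at a = 1.2: Pa²(3L − a)/(6EI) = 283.6/EI
  δ_0 = 1448/EI
Flexibility coefficient — unit upward force at Q: δ_{QQ} = L³/(3EI) = 21.33/EI.
Compatibility at Q: δ_0 − R_Q·δ_{QQ} = 0, so R_Q = 1448/21.33 = 67.89 kN.
Vertical equilibrium: R_P = ΣP − R_Q = 255 − 67.89 = 187.1 kN.

R_P = 187.1 kN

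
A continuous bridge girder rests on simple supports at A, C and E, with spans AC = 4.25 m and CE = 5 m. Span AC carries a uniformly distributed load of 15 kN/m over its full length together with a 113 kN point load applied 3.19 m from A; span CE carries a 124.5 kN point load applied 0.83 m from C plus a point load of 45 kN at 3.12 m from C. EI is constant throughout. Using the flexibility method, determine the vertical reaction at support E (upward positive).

Insert a hinge at C; M_C is the redundant, and each span becomes simply supported.
Rotations at C on the released spans (each span's end-slope, ×1/EI):
  span AC: UDL 15: wL³/(24EI) = 47.98/EI
  span AC: point load 113 at a = 3.19: Pab(L + a)/(6LEI) = 111.5/EI
  span CE: point load 124.5 at a = 0.83: Pab(L + b)/(6LEI) = 131.7/EI
  span CE: point load 45 at a = 3.12: Pab(L + b)/(6LEI) = 60.53/EI
  relative rotation θ_0 = (159.5 + 192.2)/EI = 351.7/EI
A unit hogging moment at C produces rotation L₁/(3EI) + L₂/(3EI) = 3.083/EI.
Compatibility: M_C·(L₁+L₂)/(3EI) = θ_0, giving M_C = 114.1 kN·m (hogging).
Span CE, ΣM about E: R_C^{CE}·5 = 603.8 + 114.1, so R_C^{CE} = 143.6 kN and R_E = 169.5 − 143.6 = 25.93 kN.

R_E = 25.93 kN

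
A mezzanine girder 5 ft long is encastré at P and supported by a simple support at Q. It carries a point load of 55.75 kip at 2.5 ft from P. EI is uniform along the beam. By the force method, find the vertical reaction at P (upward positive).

R_P = 38.33 kip

Release the roller at Q. Primary structure: cantilever fixed at P.
Deflection at Q on the released cantilever, summing each load's contribution:
  point load 55.75 at a = 2.5: Pa²(3L − a)/(6EI) = 725.9/EI
Flexibility coefficient — unit upward force at Q: δ_{QQ} = L³/(3EI) = 41.67/EI.
The prop prevents deflection at Q: R_Q = δ_0/δ_{QQ} = 725.9/41.67 = 17.42 kip.
Vertical equilibrium: R_P = ΣP − R_Q = 55.75 − 17.42 = 38.33 kip.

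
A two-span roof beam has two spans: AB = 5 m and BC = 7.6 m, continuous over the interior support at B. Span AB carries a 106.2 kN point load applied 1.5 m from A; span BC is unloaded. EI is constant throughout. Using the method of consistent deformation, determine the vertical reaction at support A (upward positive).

R_A = 68.59 kN

Insert a hinge at B; M_B is the redundant, and each span becomes simply supported.
Rotations at B on the released spans (each span's end-slope, ×1/EI):
  span AB: point load 106.2 at a = 1.5: Pab(L + a)/(6LEI) = 120.8/EI
  relative rotation θ_0 = (120.8 + 0)/EI = 120.8/EI
A unit hogging moment at B produces rotation L₁/(3EI) + L₂/(3EI) = 4.2/EI.
Slope continuity at B: θ_0 = M_B·4.2/EI, so M_B = 120.8/4.2 = 28.76 kN·m (hogging).
Span AB, ΣM about A with M_B applied at B: R_B^{AB}·5 = 159.3 + 28.76, so R_B^{AB} = 37.61 kN and R_A = 106.2 − 37.61 = 68.59 kN.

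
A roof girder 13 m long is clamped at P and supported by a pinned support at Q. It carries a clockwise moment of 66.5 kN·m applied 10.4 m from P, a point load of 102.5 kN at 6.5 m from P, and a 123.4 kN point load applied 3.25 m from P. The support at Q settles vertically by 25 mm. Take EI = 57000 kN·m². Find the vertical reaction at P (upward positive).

R_P = 177.8 kN

Remove the prop at Q; the released (primary) structure is a cantilever built in at P.
Downward deflection at the released point Q due to the loads:
  clockwise couple 66.5 at a = 10.4: M₀a(2L − a)/(2EI) = 5394/EI
  point load 102.5 at a = 6.5: Pa²(3L − a)/(6EI) = 23458/EI
  point load 123.4 at a = 3.25: Pa²(3L − a)/(6EI) = 7766/EI
  δ_0 = 36618/EI
Tip deflection under a unit load at Q: L³/(3EI) = 732.3/EI.
With EI = 57000 kN·m²: δ_0 = 0.64242 m and δ_{QQ} = 0.012848 m/kN.
Compatibility — the beam at Q must follow the support down by 0.025 m: δ_0 − R_Q·δ_{QQ} = 0.025, so R_Q = (0.64242 − 0.025)/0.012848 = 48.06 kN.
Vertical equilibrium: R_P = ΣP − R_Q = 225.9 − 48.06 = 177.8 kN.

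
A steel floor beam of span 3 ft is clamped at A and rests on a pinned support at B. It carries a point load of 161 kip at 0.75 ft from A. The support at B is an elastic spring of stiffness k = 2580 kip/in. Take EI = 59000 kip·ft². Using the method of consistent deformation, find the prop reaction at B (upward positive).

R_B = 11.42 kip

Release the roller at B. Primary structure: cantilever fixed at A.
Downward deflection at the released point B due to the loads:
  point load 161 at a = 0.75: Pa²(3L − a)/(6EI) = 124.5/EI
Flexibility coefficient — unit upward force at B: δ_{BB} = L³/(3EI) = 9/EI.
With EI = 59000 kip·ft²: δ_0 = 0.002111 ft and δ_{BB} = 0.000153 ft/kip.
Compatibility — the spring shortens by R_B/k under the reaction it provides: δ_0 − R_B·δ_{BB} = R_B/k. With 1/k = 1/(2580×12) ft/kip = 0.000032 ft/kip, R_B = δ_0 / (δ_{BB} + 1/k) = 0.002111 / (0.000153 + 0.000032) = 11.42 kip.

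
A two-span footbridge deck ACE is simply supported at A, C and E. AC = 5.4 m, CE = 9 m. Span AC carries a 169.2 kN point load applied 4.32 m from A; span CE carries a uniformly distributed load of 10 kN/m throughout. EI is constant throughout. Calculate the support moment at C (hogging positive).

M_C = 112.6 kN·m

Release continuity at C by inserting a hinge; the redundant is the internal moment M_C. The primary structure is two simply-supported spans AC and CE.
Rotations at C on the released spans (each span's end-slope, ×1/EI):
  span AC: point load 169.2 at a = 4.32: Pab(L + a)/(6LEI) = 236.8/EI
  span CE: UDL 10: wL³/(24EI) = 303.8/EI
  relative rotation θ_0 = (236.8 + 303.8)/EI = 540.6/EI
A unit hogging moment at C produces rotation L₁/(3EI) + L₂/(3EI) = 4.8/EI.
Slope continuity at C: θ_0 = M_C·4.8/EI, so M_C = 540.6/4.8 = 112.6 kN·m (hogging).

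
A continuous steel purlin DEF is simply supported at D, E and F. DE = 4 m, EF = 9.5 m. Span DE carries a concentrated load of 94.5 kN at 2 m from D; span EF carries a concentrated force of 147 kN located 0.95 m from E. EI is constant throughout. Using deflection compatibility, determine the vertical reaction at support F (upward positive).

R_F = 3.645 kN

Take M_E as the redundant. Released structure: two simple spans DE and EF with a hinge at E.
End slopes at the hinge E, treating each span as simply supported:
  span DE: point load 94.5 at a = 2: Pab(L + a)/(6LEI) = 94.5/EI
  span EF: point load 147 at a = 0.95: Pab(L + b)/(6LEI) = 378.1/EI
  relative rotation θ_0 = (94.5 + 378.1)/EI = 472.6/EI
A unit hogging moment at E produces rotation L₁/(3EI) + L₂/(3EI) = 4.5/EI.
Slope continuity at E: θ_0 = M_E·4.5/EI, so M_E = 472.6/4.5 = 105 kN·m (hogging).
Span EF, ΣM about F: R_E^{EF}·9.5 = 1257 + 105, so R_E^{EF} = 143.4 kN and R_F = 147 − 143.4 = 3.645 kN.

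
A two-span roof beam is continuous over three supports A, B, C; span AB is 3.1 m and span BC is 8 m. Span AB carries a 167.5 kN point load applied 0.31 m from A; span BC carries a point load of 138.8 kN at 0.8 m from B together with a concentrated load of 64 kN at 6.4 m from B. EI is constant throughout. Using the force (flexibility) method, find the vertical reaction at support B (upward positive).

Take M_B as the redundant. Released structure: two simple spans AB and BC with a hinge at B.
Rotations at B on the released spans (each span's end-slope, ×1/EI):
  span AB: point load 167.5 at a = 0.31: Pab(L + a)/(6LEI) = 26.56/EI
  span BC: point load 138.8 at a = 0.8: Pab(L + b)/(6LEI) = 253.2/EI
  span BC: point load 64 at a = 6.4: Pab(L + b)/(6LEI) = 131.1/EI
  relative rotation θ_0 = (26.56 + 384.2)/EI = 410.8/EI
A unit hogging moment at B produces rotation L₁/(3EI) + L₂/(3EI) = 3.7/EI.
Slope continuity at B: θ_0 = M_B·3.7/EI, so M_B = 410.8/3.7 = 111 kN·m (hogging).
Span AB, ΣM about A with M_B applied at B: R_B^{AB}·3.1 = 51.92 + 111, so R_B^{AB} = 52.57 kN and R_A = 167.5 − 52.57 = 114.9 kN.
Span BC, ΣM about C: R_B^{BC}·8 = 1102 + 111, so R_B^{BC} = 151.6 kN and R_C = 202.8 − 151.6 = 51.2 kN.
R_B = 52.57 + 151.6 = 204.2 kN.

R_B = 204.2 kN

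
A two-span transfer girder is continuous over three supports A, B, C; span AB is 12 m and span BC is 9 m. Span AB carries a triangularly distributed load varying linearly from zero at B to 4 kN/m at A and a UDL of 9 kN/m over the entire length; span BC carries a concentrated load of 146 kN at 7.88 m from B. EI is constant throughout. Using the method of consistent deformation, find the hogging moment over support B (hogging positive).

M_B = 146.3 kN·m

Insert a hinge at B; M_B is the redundant, and each span becomes simply supported.
Rotations at B on the released spans (each span's end-slope, ×1/EI):
  span AB: triangular load, peak 4: 7w₀L³/(360EI) = 134.4/EI
  span AB: UDL 9: wL³/(24EI) = 648/EI
  span BC: point load 146 at a = 7.88: Pab(L + b)/(6LEI) = 241.5/EI
  relative rotation θ_0 = (782.4 + 241.5)/EI = 1024/EI
A unit hogging moment at B produces rotation L₁/(3EI) + L₂/(3EI) = 7/EI.
Slope continuity at B: θ_0 = M_B·7/EI, so M_B = 1024/7 = 146.3 kN·m (hogging).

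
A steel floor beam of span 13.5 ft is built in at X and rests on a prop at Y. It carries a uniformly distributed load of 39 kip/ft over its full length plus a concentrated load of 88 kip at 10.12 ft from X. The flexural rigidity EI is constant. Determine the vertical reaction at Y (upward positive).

R_Y = 253.1 kip

Remove the prop at Y; the released (primary) structure is a cantilever built in at X.
Downward deflection at the released point Y due to the loads:
  UDL 39: wL⁴/(8EI) = 161923/EI
  point load 88 at a = 10.12: Pa²(3L − a)/(6EI) = 45633/EI
  δ_0 = 207557/EI
Tip deflection under a unit load at Y: L³/(3EI) = 820.1/EI.
Compatibility at Y: δ_0 − R_Y·δ_{YY} = 0, so R_Y = 207557/820.1 = 253.1 kip.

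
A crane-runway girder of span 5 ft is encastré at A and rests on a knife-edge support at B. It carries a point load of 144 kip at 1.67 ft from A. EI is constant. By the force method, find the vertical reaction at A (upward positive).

R_A = 122.6 kip

Choose R_B as the redundant. The primary structure is the cantilever fixed at A.
Deflection at B on the released cantilever, summing each load's contribution:
  point load 144 at a = 1.67: Pa²(3L − a)/(6EI) = 892.2/EI
Tip deflection under a unit load at B: L³/(3EI) = 41.67/EI.
Compatibility at B: δ_0 − R_B·δ_{BB} = 0, so R_B = 892.2/41.67 = 21.41 kip.
Vertical equilibrium: R_A = ΣP − R_B = 144 − 21.41 = 122.6 kip.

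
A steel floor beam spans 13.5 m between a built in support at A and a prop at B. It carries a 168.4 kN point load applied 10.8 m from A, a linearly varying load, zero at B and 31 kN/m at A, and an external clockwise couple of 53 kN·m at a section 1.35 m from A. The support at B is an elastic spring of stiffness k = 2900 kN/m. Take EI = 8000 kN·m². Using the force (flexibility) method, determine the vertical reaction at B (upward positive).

Release the roller at B. Primary structure: cantilever fixed at A.
Primary-structure tip deflection at B by superposition:
  point load 168.4 at a = 10.8: Pa²(3L − a)/(6EI) = 97229/EI
  triangular load, peak 31 at the fixed end: w₀L⁴/(30EI) = 34322/EI
  clockwise couple 53 at a = 1.35: M₀a(2L − a)/(2EI) = 917.6/EI
  δ_0 = 132469/EI
Tip deflection under a unit load at B: L³/(3EI) = 820.1/EI.
With EI = 8000 kN·m²: δ_0 = 16.559 m and δ_{BB} = 0.10252 m/kN.
Compatibility — the spring shortens by R_B/k under the reaction it provides: δ_0 − R_B·δ_{BB} = R_B/k. With 1/k = 0.000345 m/kN, R_B = δ_0 / (δ_{BB} + 1/k) = 16.559 / (0.10252 + 0.000345) = 161 kN.

R_B = 161 kN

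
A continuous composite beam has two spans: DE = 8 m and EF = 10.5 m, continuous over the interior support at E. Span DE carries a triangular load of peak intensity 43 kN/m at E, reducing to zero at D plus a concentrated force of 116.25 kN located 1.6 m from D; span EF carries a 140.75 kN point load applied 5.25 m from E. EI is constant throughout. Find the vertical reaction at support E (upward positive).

R_E = 268.9 kN

Insert a hinge at E; M_E is the redundant, and each span becomes simply supported.
Discontinuity in slope at E on the released structure — sum the simple-span end rotations:
  span DE: triangular load, peak 43: w₀L³/(45EI) = 489.2/EI
  span DE: point load 116.25 at a = 1.6: Pab(L + a)/(6LEI) = 238.1/EI
  span EF: point load 140.75 at a = 5.25: Pab(L + b)/(6LEI) = 969.9/EI
  relative rotation θ_0 = (727.3 + 969.9)/EI = 1697/EI
A unit hogging moment at E produces rotation L₁/(3EI) + L₂/(3EI) = 6.167/EI.
Slope continuity at E: θ_0 = M_E·6.167/EI, so M_E = 1697/6.167 = 275.2 kN·m (hogging).
Span DE, ΣM about D with M_E applied at E: R_E^{DE}·8 = 1103 + 275.2, so R_E^{DE} = 172.3 kN and R_D = 288.2 − 172.3 = 115.9 kN.
Span EF, ΣM about F: R_E^{EF}·10.5 = 738.9 + 275.2, so R_E^{EF} = 96.59 kN and R_F = 140.8 − 96.59 = 44.16 kN.
R_E = 172.3 + 96.59 = 268.9 kN.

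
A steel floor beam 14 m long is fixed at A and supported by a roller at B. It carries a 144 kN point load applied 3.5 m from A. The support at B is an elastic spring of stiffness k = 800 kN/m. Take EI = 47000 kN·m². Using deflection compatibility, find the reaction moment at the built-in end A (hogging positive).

Take the reaction at B as the redundant and release it; the primary structure is a cantilever fixed at A.
Deflection at B on the released cantilever, summing each load's contribution:
  point load 144 at a = 3.5: Pa²(3L − a)/(6EI) = 11319/EI
Flexibility coefficient — unit upward force at B: δ_{BB} = L³/(3EI) = 914.7/EI.
With EI = 47000 kN·m²: δ_0 = 0.24083 m and δ_{BB} = 0.019461 m/kN.
Compatibility — the spring shortens by R_B/k under the reaction it provides: δ_0 − R_B·δ_{BB} = R_B/k. With 1/k = 0.00125 m/kN, R_B = δ_0 / (δ_{BB} + 1/k) = 0.24083 / (0.019461 + 0.00125) = 11.63 kN.
Moment equilibrium about A: M_A = Σ(load moments about A) − R_B·L = 504 − 11.63×14 = 341.2 kN·m.

M_A = 341.2 kN·m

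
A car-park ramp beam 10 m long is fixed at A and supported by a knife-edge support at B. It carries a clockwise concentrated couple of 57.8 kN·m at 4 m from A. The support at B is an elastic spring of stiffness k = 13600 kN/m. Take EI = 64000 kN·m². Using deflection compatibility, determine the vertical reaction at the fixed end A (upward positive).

Remove the prop at B; the released (primary) structure is a cantilever built in at A.
Downward deflection at the released point B due to the loads:
  clockwise couple 57.8 at a = 4: M₀a(2L − a)/(2EI) = 1850/EI
Flexibility coefficient — unit upward force at B: δ_{BB} = L³/(3EI) = 333.3/EI.
With EI = 64000 kN·m²: δ_0 = 0.0289 m and δ_{BB} = 0.005208 m/kN.
Compatibility — the spring shortens by R_B/k under the reaction it provides: δ_0 − R_B·δ_{BB} = R_B/k. With 1/k = 0.000074 m/kN, R_B = δ_0 / (δ_{BB} + 1/k) = 0.0289 / (0.005208 + 0.000074) = 5.472 kN.
Vertical equilibrium: R_A = ΣP − R_B = 0 − 5.472 = -5.472 kN.

R_A = -5.472 kN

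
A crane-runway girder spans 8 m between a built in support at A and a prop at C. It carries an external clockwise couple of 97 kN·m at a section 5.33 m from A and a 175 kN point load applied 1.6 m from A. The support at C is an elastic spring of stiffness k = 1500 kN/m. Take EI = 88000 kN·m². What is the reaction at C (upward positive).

R_C = 19.32 kN

Remove the prop at C; the released (primary) structure is a cantilever built in at A.
Primary-structure tip deflection at C by superposition:
  clockwise couple 97 at a = 5.33: M₀a(2L − a)/(2EI) = 2758/EI
  point load 175 at a = 1.6: Pa²(3L − a)/(6EI) = 1673/EI
  δ_0 = 4431/EI
Flexibility coefficient — unit upward force at C: δ_{CC} = L³/(3EI) = 170.7/EI.
With EI = 88000 kN·m²: δ_0 = 0.05035 m and δ_{CC} = 0.001939 m/kN.
Compatibility — the spring shortens by R_C/k under the reaction it provides: δ_0 − R_C·δ_{CC} = R_C/k. With 1/k = 0.000667 m/kN, R_C = δ_0 / (δ_{CC} + 1/k) = 0.05035 / (0.001939 + 0.000667) = 19.32 kN.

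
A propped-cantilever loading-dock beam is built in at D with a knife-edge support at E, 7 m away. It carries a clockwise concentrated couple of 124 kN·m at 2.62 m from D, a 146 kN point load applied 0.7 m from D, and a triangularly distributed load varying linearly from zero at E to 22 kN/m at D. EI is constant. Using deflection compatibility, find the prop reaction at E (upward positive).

R_E = 33.69 kN

Remove the prop at E; the released (primary) structure is a cantilever built in at D.
Downward deflection at the released point E due to the loads:
  clockwise couple 124 at a = 2.62: M₀a(2L − a)/(2EI) = 1849/EI
  point load 146 at a = 0.7: Pa²(3L − a)/(6EI) = 242/EI
  triangular load, peak 22 at the fixed end: w₀L⁴/(30EI) = 1761/EI
  δ_0 = 3851/EI
Tip deflection under a unit load at E: L³/(3EI) = 114.3/EI.
Compatibility at E: δ_0 − R_E·δ_{EE} = 0, so R_E = 3851/114.3 = 33.69 kN.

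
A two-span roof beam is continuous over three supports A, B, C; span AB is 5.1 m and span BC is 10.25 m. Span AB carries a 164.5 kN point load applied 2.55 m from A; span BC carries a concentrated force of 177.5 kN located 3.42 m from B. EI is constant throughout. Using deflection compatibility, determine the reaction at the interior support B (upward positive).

R_B = 282 kN

Insert a hinge at B; M_B is the redundant, and each span becomes simply supported.
Discontinuity in slope at B on the released structure — sum the simple-span end rotations:
  span AB: point load 164.5 at a = 2.55: Pab(L + a)/(6LEI) = 267.4/EI
  span BC: point load 177.5 at a = 3.42: Pab(L + b)/(6LEI) = 1151/EI
  relative rotation θ_0 = (267.4 + 1151)/EI = 1419/EI
A unit hogging moment at B produces rotation L₁/(3EI) + L₂/(3EI) = 5.117/EI.
Compatibility: M_B·(L₁+L₂)/(3EI) = θ_0, giving M_B = 277.3 kN·m (hogging).
Span AB, ΣM about A with M_B applied at B: R_B^{AB}·5.1 = 419.5 + 277.3, so R_B^{AB} = 136.6 kN and R_A = 164.5 − 136.6 = 27.88 kN.
Span BC, ΣM about C: R_B^{BC}·10.25 = 1212 + 277.3, so R_B^{BC} = 145.3 kN and R_C = 177.5 − 145.3 = 32.17 kN.
R_B = 136.6 + 145.3 = 282 kN.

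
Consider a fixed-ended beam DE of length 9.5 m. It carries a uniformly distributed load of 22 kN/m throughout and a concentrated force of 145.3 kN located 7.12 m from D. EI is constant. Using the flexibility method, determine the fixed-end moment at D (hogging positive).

Release both end moments; the primary structure is a simply-supported span DE with redundants M_D and M_E.
On the primary (simply-supported) span, the end slopes from the loading are:
  at D: UDL 22: wL³/(24EI) = 785.9/EI
  at E: UDL 22: wL³/(24EI) = 785.9/EI
  at D: point load 145.3 at a = 7.12: Pab(L + b)/(6LEI) = 513.2/EI
  at E: point load 145.3 at a = 7.12: Pab(L + a)/(6LEI) = 717.9/EI
  θ_D0 = 1299/EI,  θ_E0 = 1504/EI
Flexibility coefficients: a unit moment at one end gives L/(3EI) there and L/(6EI) at the far end, so f₁₁ = f₂₂ = 3.167/EI and f₁₂ = f₂₁ = 1.583/EI.
Compatibility — zero rotation at each built-in end:
  3.167 M_D + 1.583 M_E = 1299
  1.583 M_D + 3.167 M_E = 1504
Solving the pair gives M_D = 230.4 kN·m and M_E = 359.7 kN·m (hogging).

M_D = 230.4 kN·m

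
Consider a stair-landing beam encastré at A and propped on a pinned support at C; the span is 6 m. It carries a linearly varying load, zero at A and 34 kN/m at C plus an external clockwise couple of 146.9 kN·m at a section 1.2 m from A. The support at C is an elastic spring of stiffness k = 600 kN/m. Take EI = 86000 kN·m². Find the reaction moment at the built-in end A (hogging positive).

M_A = 415.8 kN·m

Remove the prop at C; the released (primary) structure is a cantilever built in at A.
Deflection at C on the released cantilever, summing each load's contribution:
  triangular load, peak 34 at the free end: 11w₀L⁴/(120EI) = 4039/EI
  clockwise couple 146.9 at a = 1.2: M₀a(2L − a)/(2EI) = 951.9/EI
  δ_0 = 4991/EI
Tip deflection under a unit load at C: L³/(3EI) = 72/EI.
With EI = 86000 kN·m²: δ_0 = 0.058036 m and δ_{CC} = 0.000837 m/kN.
Compatibility — the spring shortens by R_C/k under the reaction it provides: δ_0 − R_C·δ_{CC} = R_C/k. With 1/k = 0.001667 m/kN, R_C = δ_0 / (δ_{CC} + 1/k) = 0.058036 / (0.000837 + 0.001667) = 23.18 kN.
Moment equilibrium about A: M_A = Σ(load moments about A) − R_C·L = 554.9 − 23.18×6 = 415.8 kN·m.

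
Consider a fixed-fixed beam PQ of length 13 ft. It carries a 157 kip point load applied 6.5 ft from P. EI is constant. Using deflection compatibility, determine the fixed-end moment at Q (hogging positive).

M_Q = 255.1 kip·ft

Release both end moments; the primary structure is a simply-supported span PQ with redundants M_P and M_Q.
On the primary (simply-supported) span, the end slopes from the loading are:
  at P: point load 157 at a = 6.5: Pab(L + b)/(6LEI) = 1658/EI
  at Q: point load 157 at a = 6.5: Pab(L + a)/(6LEI) = 1658/EI
  θ_P0 = 1658/EI,  θ_Q0 = 1658/EI
Flexibility coefficients: a unit moment at one end gives L/(3EI) there and L/(6EI) at the far end, so f₁₁ = f₂₂ = 4.333/EI and f₁₂ = f₂₁ = 2.167/EI.
Compatibility — zero rotation at each built-in end:
  4.333 M_P + 2.167 M_Q = 1658
  2.167 M_P + 4.333 M_Q = 1658
Solving the pair gives M_P = 255.1 kip·ft and M_Q = 255.1 kip·ft (hogging).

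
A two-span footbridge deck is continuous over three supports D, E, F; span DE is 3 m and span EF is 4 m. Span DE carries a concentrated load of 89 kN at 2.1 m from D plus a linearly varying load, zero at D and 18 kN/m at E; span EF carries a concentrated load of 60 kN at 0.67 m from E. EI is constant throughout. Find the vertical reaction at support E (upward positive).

Take M_E as the redundant. Released structure: two simple spans DE and EF with a hinge at E.
Rotations at E on the released spans (each span's end-slope, ×1/EI):
  span DE: point load 89 at a = 2.1: Pab(L + a)/(6LEI) = 47.66/EI
  span DE: triangular load, peak 18: w₀L³/(45EI) = 10.8/EI
  span EF: point load 60 at a = 0.67: Pab(L + b)/(6LEI) = 40.88/EI
  relative rotation θ_0 = (58.46 + 40.88)/EI = 99.34/EI
A unit hogging moment at E produces rotation L₁/(3EI) + L₂/(3EI) = 2.333/EI.
Slope continuity at E: θ_0 = M_E·2.333/EI, so M_E = 99.34/2.333 = 42.58 kN·m (hogging).
Span DE, ΣM about D with M_E applied at E: R_E^{DE}·3 = 240.9 + 42.58, so R_E^{DE} = 94.49 kN and R_D = 116 − 94.49 = 21.51 kN.
Span EF, ΣM about F: R_E^{EF}·4 = 199.8 + 42.58, so R_E^{EF} = 60.59 kN and R_F = 60 − 60.59 = -0.594 kN.
R_E = 94.49 + 60.59 = 155.1 kN.

R_E = 155.1 kN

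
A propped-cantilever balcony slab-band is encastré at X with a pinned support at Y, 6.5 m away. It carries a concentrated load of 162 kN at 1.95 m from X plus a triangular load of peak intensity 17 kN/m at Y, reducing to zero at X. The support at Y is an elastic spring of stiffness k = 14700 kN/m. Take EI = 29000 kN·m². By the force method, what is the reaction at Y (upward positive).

R_Y = 49.01 kN

Choose R_Y as the redundant. The primary structure is the cantilever fixed at X.
Free-end deflection of the primary structure under the applied loading (downward +):
  point load 162 at a = 1.95: Pa²(3L − a)/(6EI) = 1802/EI
  triangular load, peak 17 at the free end: 11w₀L⁴/(120EI) = 2782/EI
  δ_0 = 4584/EI
Flexibility coefficient — unit upward force at Y: δ_{YY} = L³/(3EI) = 91.54/EI.
With EI = 29000 kN·m²: δ_0 = 0.15805 m and δ_{YY} = 0.003157 m/kN.
Compatibility — the spring shortens by R_Y/k under the reaction it provides: δ_0 − R_Y·δ_{YY} = R_Y/k. With 1/k = 0.000068 m/kN, R_Y = δ_0 / (δ_{YY} + 1/k) = 0.15805 / (0.003157 + 0.000068) = 49.01 kN.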